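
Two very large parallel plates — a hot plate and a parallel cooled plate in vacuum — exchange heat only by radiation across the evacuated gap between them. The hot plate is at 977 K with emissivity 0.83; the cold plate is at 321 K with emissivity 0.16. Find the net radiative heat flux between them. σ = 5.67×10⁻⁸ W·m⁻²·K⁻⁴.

q ≈ 7910 W/m²

For two infinite grey parallel plates, q = σ(T₁⁴ − T₂⁴)/(1/ε₁ + 1/ε₂ − 1).
T₁⁴ − T₂⁴ = 9.111×10¹¹ − 1.062×10¹⁰ = 9.005×10¹¹ K⁴.
1/ε₁ + 1/ε₂ − 1 = 1.205 + 6.250 − 1 = 6.455.
q = 5.67×10⁻⁸ × 9.005×10¹¹ / 6.455.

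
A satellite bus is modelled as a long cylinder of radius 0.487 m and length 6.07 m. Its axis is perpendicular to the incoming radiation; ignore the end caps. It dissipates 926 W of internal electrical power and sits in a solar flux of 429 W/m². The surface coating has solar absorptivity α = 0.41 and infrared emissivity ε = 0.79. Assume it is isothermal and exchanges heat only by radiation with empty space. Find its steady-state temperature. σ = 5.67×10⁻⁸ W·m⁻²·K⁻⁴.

T ≈ 220 K

At steady state, absorbed solar power + internal power = radiated power.
Absorbed: α·S·A_cross = 0.41·429·5.912 = 1040 W (cross-section 2rL).
Total input = 1040 + 926 = 1966 W.
Radiated: εσ·A_surf·T⁴ with A_surf = 2πrL = 18.57 m².
T⁴ = 1966/(0.79·5.67×10⁻⁸·18.57) = 2.363×10⁹ K⁴.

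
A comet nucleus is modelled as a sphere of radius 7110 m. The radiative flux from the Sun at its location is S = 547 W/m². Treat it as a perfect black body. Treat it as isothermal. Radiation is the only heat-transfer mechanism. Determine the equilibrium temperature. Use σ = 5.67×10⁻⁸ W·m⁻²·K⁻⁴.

T ≈ 222 K

At equilibrium, absorbed power = emitted power.
Absorbing cross-section = πr² = 1.588×10⁸ m²; emitting surface = 4πr² = 6.353×10⁸ m² (ratio 4).
S·A_cross = εσ·A_surf·T⁴  ⇒  T⁴ = S/(4σ).
T⁴ = 1.00·547/(4·5.67×10⁻⁸) = 2.412×10⁹ K⁴.
T = (2.412×10⁹)^(1/4).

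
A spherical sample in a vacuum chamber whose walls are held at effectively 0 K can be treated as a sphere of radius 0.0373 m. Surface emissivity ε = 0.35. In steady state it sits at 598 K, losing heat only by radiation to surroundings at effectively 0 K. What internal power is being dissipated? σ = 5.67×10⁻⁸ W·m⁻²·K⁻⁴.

P ≈ 44.4 W

Steady state: P = εσA T⁴.
A = 4πr² = 0.01748 m²; T⁴ = (598)⁴ = 1.279×10¹¹ K⁴.
P = 0.35 × 5.67×10⁻⁸ × 0.01748 × 1.279×10¹¹.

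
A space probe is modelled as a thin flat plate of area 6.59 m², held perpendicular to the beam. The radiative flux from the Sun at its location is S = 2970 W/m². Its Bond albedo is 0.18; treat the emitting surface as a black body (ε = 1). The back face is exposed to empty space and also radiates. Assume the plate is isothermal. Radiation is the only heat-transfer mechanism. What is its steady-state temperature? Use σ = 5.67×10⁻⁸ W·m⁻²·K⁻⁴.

At equilibrium, absorbed power = emitted power.
Absorbing cross-section = A = 6.590 m²; emitting surface = 2A = 13.18 m² (ratio 2).
(1−a)S·A_cross = εσ·A_surf·T⁴  ⇒  T⁴ = (1−a)S/(2σ).
T⁴ = 0.820·2970/(2·5.67×10⁻⁸) = 2.148×10¹⁰ K⁴.
T = (2.148×10¹⁰)^(1/4).

T ≈ 383 K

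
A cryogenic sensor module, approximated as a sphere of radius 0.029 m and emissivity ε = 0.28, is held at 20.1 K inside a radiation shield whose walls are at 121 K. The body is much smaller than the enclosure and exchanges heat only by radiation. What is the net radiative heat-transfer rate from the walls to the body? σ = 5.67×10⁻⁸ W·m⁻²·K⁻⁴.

P_net ≈ 0.0359 W

For a small grey body in a large enclosure: P_net = εσA(T_body⁴ − T_wall⁴).
A = 4πr² = 0.01057 m²; T_body⁴ − T_wall⁴ = 1.632×10⁵ − 2.144×10⁸ = -2.142×10⁸ K⁴.
|P_net| = 0.28·5.67×10⁻⁸·0.01057·2.142×10⁸.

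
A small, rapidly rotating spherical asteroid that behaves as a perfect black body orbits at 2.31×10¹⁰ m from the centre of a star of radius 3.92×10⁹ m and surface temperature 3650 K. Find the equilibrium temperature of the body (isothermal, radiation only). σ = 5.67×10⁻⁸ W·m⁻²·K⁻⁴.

T ≈ 1060 K

The star's surface emits σT_*⁴; at distance d the flux is S = σT_*⁴(R_*/d)².
S = 5.67×10⁻⁸·(3650)⁴·(3.92×10⁹/2.31×10¹⁰)² = 2.898×10⁵ W/m².
For an isothermal sphere T⁴ = (1−a)S/(4σ) = 1.278×10¹² K⁴.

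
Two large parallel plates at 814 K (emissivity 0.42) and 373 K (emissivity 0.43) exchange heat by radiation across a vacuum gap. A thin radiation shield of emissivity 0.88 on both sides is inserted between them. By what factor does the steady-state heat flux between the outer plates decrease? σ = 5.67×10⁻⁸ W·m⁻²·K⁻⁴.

Without shield: q₀ = σΔ(T⁴)/(1/ε₁+1/ε₂−1) with denominator 3.707.
With shield the two gaps are in series; the resistances add: (1/ε₁+1/ε_s−1)+(1/ε_s+1/ε₂−1) = 2.517+2.462 = 4.979.
Heat-flux ratio q₀/q = 4.979/3.707.

factor ≈ 1.34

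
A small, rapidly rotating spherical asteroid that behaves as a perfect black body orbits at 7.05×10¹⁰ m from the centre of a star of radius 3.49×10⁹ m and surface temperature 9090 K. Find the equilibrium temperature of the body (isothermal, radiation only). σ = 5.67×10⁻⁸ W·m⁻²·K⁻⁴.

The star's surface emits σT_*⁴; at distance d the flux is S = σT_*⁴(R_*/d)².
S = 5.67×10⁻⁸·(9090)⁴·(3.49×10⁹/7.05×10¹⁰)² = 9.487×10⁵ W/m².
For an isothermal sphere T⁴ = (1−a)S/(4σ) = 4.183×10¹² K⁴.

T ≈ 1430 K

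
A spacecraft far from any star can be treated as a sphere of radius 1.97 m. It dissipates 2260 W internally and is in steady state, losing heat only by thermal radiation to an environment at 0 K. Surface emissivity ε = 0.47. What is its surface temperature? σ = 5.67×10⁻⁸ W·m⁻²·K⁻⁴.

T ≈ 204 K

Steady state: internal power = radiated power, P = εσA T⁴.
Radiating area A = 4πr² = 48.77 m².
T⁴ = P/(εσA) = 2260/(0.47·5.67×10⁻⁸·48.77) = 1.739×10⁹ K⁴.
T = (1.739×10⁹)^(1/4).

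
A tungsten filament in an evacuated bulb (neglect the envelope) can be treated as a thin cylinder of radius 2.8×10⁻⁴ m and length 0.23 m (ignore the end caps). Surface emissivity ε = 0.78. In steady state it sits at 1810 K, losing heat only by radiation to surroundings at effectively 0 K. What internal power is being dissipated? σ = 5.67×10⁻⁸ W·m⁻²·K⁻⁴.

P ≈ 192 W

Steady state: P = εσA T⁴.
A = 2πrL = 4.046×10⁻⁴ m²; T⁴ = (1810)⁴ = 1.073×10¹³ K⁴.
P = 0.78 × 5.67×10⁻⁸ × 4.046×10⁻⁴ × 1.073×10¹³.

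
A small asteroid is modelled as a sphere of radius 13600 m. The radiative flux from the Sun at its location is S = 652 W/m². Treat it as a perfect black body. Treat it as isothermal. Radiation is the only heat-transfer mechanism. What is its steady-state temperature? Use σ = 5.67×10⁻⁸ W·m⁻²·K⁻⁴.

T ≈ 232 K

At equilibrium, absorbed power = emitted power.
Absorbing cross-section = πr² = 5.811×10⁸ m²; emitting surface = 4πr² = 2.324×10⁹ m² (ratio 4).
S·A_cross = εσ·A_surf·T⁴  ⇒  T⁴ = S/(4σ).
T⁴ = 1.00·652/(4·5.67×10⁻⁸) = 2.875×10⁹ K⁴.
T = (2.875×10⁹)^(1/4).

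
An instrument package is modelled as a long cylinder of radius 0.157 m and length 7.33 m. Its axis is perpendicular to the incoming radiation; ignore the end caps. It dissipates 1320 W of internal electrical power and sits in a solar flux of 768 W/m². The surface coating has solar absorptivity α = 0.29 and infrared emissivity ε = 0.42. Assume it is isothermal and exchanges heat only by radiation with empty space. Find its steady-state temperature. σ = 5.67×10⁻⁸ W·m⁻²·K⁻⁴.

At steady state, absorbed solar power + internal power = radiated power.
Absorbed: α·S·A_cross = 0.29·768·2.302 = 512.6 W (cross-section 2rL).
Total input = 512.6 + 1320 = 1833 W.
Radiated: εσ·A_surf·T⁴ with A_surf = 2πrL = 7.231 m².
T⁴ = 1833/(0.42·5.67×10⁻⁸·7.231) = 1.064×10¹⁰ K⁴.

T ≈ 321 K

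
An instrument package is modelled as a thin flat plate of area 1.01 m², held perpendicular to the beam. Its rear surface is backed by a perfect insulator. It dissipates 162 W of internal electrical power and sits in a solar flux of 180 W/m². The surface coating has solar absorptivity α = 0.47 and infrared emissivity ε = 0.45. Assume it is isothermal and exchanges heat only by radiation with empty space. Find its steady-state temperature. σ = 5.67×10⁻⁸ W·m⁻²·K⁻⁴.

At steady state, absorbed solar power + internal power = radiated power.
Absorbed: α·S·A_cross = 0.47·180·1.010 = 85.45 W (cross-section A).
Total input = 85.45 + 162 = 247.4 W.
Radiated: εσ·A_surf·T⁴ with A_surf = A = 1.010 m².
T⁴ = 247.4/(0.45·5.67×10⁻⁸·1.010) = 9.602×10⁹ K⁴.

T ≈ 313 K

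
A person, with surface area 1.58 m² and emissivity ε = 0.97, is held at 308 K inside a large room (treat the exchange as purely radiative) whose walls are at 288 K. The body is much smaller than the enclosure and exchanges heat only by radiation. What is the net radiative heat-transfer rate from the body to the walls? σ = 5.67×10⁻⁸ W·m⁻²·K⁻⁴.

P_net ≈ 184 W

For a small grey body in a large enclosure: P_net = εσA(T_body⁴ − T_wall⁴).
A = 1.58 m²; T_body⁴ − T_wall⁴ = 8.999×10⁹ − 6.880×10⁹ = 2.119×10⁹ K⁴.
|P_net| = 0.97·5.67×10⁻⁸·1.580·2.119×10⁹.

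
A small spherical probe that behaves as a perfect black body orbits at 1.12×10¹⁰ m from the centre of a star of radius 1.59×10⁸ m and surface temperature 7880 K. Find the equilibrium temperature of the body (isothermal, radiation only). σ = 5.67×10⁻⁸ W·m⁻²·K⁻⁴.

T ≈ 664 K

The star's surface emits σT_*⁴; at distance d the flux is S = σT_*⁴(R_*/d)².
S = 5.67×10⁻⁸·(7880)⁴·(1.59×10⁸/1.12×10¹⁰)² = 44060 W/m².
For an isothermal sphere T⁴ = (1−a)S/(4σ) = 1.943×10¹¹ K⁴.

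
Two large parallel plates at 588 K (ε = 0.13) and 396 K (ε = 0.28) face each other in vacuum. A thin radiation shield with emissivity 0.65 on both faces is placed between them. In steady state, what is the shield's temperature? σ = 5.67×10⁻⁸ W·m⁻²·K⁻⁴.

T_s ≈ 487 K

In steady state the net flux on the hot side equals that on the cold side.
σ(T₁⁴−T_s⁴)/D₁ = σ(T_s⁴−T₂⁴)/D₂, with D₁ = 1/ε₁+1/ε_s−1 = 8.231, D₂ = 1/ε_s+1/ε₂−1 = 4.110.
Solve for T_s⁴: T_s⁴ = (D₂·T₁⁴ + D₁·T₂⁴)/(D₁+D₂) = 5.621×10¹⁰ K⁴.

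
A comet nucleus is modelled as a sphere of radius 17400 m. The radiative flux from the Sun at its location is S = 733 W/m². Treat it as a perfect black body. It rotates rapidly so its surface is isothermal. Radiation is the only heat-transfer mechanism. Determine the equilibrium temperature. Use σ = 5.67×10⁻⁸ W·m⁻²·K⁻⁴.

T ≈ 238 K

At equilibrium, absorbed power = emitted power.
Absorbing cross-section = πr² = 9.511×10⁸ m²; emitting surface = 4πr² = 3.805×10⁹ m² (ratio 4).
S·A_cross = εσ·A_surf·T⁴  ⇒  T⁴ = S/(4σ).
T⁴ = 1.00·733/(4·5.67×10⁻⁸) = 3.232×10⁹ K⁴.
T = (3.232×10⁹)^(1/4).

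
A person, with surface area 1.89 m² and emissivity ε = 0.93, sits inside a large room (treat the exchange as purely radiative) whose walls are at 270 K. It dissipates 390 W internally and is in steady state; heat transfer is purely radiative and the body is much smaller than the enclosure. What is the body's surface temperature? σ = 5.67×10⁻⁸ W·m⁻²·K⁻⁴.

For a small grey body in a large enclosure, net radiated power = εσA(T⁴ − T_w⁴).
Steady state: P = εσA(T⁴ − T_w⁴) with A = 1.89 m².
T⁴ = P/(εσA) + T_w⁴ = 390/(0.93·5.67×10⁻⁸·1.890) + (270)⁴
    = 3.913×10⁹ + 5.314×10⁹ = 9.228×10⁹ K⁴.

T ≈ 310 K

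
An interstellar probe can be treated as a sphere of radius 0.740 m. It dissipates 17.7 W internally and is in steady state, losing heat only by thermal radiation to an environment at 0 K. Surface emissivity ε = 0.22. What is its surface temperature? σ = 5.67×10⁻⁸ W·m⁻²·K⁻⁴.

T ≈ 120 K

Steady state: internal power = radiated power, P = εσA T⁴.
Radiating area A = 4πr² = 6.881 m².
T⁴ = P/(εσA) = 17.7/(0.22·5.67×10⁻⁸·6.881) = 2.062×10⁸ K⁴.
T = (2.062×10⁸)^(1/4).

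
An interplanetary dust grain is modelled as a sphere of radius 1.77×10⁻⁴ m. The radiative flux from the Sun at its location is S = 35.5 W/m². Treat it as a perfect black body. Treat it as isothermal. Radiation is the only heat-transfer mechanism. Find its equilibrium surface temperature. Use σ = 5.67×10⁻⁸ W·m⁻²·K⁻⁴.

T ≈ 112 K

At equilibrium, absorbed power = emitted power.
Absorbing cross-section = πr² = 9.842×10⁻⁸ m²; emitting surface = 4πr² = 3.937×10⁻⁷ m² (ratio 4).
S·A_cross = εσ·A_surf·T⁴  ⇒  T⁴ = S/(4σ).
T⁴ = 1.00·35.5/(4·5.67×10⁻⁸) = 1.565×10⁸ K⁴.
T = (1.565×10⁸)^(1/4).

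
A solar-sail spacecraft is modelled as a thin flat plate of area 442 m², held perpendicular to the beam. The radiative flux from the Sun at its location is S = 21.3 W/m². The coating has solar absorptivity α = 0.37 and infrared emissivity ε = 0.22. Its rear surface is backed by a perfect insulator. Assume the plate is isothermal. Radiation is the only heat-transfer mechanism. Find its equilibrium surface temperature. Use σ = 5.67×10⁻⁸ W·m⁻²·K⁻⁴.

At equilibrium, absorbed power = emitted power.
Absorbing cross-section = A = 442.0 m²; emitting surface = A = 442.0 m² (ratio 1).
αS·A_cross = εσ·A_surf·T⁴  ⇒  T⁴ = αS/(ε·1σ).
T⁴ = 0.370·21.3/(0.22·1·5.67×10⁻⁸) = 6.318×10⁸ K⁴.
T = (6.318×10⁸)^(1/4).

T ≈ 159 K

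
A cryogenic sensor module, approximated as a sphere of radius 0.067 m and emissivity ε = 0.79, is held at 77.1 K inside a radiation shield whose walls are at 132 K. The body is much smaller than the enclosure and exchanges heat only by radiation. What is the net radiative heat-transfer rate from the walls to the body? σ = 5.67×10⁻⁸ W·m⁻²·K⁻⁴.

For a small grey body in a large enclosure: P_net = εσA(T_body⁴ − T_wall⁴).
A = 4πr² = 0.05641 m²; T_body⁴ − T_wall⁴ = 3.534×10⁷ − 3.036×10⁸ = -2.683×10⁸ K⁴.
|P_net| = 0.79·5.67×10⁻⁸·0.05641·2.683×10⁸.

P_net ≈ 0.678 W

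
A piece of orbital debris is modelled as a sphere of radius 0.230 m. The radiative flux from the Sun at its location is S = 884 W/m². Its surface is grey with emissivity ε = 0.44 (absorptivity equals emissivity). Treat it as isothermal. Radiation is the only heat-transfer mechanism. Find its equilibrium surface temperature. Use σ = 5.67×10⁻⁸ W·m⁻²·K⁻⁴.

T ≈ 250 K

At equilibrium, absorbed power = emitted power.
Absorbing cross-section = πr² = 0.1662 m²; emitting surface = 4πr² = 0.6648 m² (ratio 4).
εS·A_cross = εσ·A_surf·T⁴  ⇒  T⁴ = S/(4σ)   (ε cancels).
T⁴ = 884/(4·5.67×10⁻⁸) = 3.898×10⁹ K⁴.
T = (3.898×10⁹)^(1/4).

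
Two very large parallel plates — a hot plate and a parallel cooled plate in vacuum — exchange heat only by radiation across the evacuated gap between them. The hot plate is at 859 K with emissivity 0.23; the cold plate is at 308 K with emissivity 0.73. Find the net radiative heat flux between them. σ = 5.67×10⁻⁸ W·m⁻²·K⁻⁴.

For two infinite grey parallel plates, q = σ(T₁⁴ − T₂⁴)/(1/ε₁ + 1/ε₂ − 1).
T₁⁴ − T₂⁴ = 5.445×10¹¹ − 8.999×10⁹ = 5.355×10¹¹ K⁴.
1/ε₁ + 1/ε₂ − 1 = 4.348 + 1.370 − 1 = 4.718.
q = 5.67×10⁻⁸ × 5.355×10¹¹ / 4.718.

q ≈ 6440 W/m²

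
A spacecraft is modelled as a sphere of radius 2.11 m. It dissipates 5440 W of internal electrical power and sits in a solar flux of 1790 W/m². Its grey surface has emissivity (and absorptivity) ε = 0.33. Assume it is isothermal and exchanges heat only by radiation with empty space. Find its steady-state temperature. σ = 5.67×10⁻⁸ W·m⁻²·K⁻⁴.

T ≈ 338 K

At steady state, absorbed solar power + internal power = radiated power.
Absorbed: α·S·A_cross = 0.33·1790·13.99 = 8262 W (cross-section πr²).
Total input = 8262 + 5440 = 13700 W.
Radiated: εσ·A_surf·T⁴ with A_surf = 4πr² = 55.95 m².
T⁴ = 13700/(0.33·5.67×10⁻⁸·55.95) = 1.309×10¹⁰ K⁴.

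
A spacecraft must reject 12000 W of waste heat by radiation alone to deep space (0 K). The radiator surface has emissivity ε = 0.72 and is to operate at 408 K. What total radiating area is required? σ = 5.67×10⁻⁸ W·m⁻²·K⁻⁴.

A ≈ 10.6 m²

P = εσA T⁴ ⇒ A = P/(εσT⁴).
T⁴ = 2.771×10¹⁰ K⁴.
A = 12000/(0.72 × 5.67×10⁻⁸ × 2.771×10¹⁰).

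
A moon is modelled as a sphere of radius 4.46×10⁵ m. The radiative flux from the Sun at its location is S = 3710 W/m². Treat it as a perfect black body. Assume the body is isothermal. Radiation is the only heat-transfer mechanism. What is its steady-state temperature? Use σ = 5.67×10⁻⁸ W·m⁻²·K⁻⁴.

T ≈ 358 K

At equilibrium, absorbed power = emitted power.
Absorbing cross-section = πr² = 6.249×10¹¹ m²; emitting surface = 4πr² = 2.500×10¹² m² (ratio 4).
S·A_cross = εσ·A_surf·T⁴  ⇒  T⁴ = S/(4σ).
T⁴ = 1.00·3710/(4·5.67×10⁻⁸) = 1.636×10¹⁰ K⁴.
T = (1.636×10¹⁰)^(1/4).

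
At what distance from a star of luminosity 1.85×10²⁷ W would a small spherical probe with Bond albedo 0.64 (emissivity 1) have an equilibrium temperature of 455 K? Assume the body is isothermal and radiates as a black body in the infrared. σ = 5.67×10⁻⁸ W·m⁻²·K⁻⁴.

For an isothermal black-emitting sphere, (1−a)S·πr² = σ·4πr²·T⁴ ⇒ S = 4σT⁴/(1−a).
S = 4·5.67×10⁻⁸·(455)⁴/0.360 = 27000 W/m².
Flux falls as S = L/(4πd²), so d = √(L/(4πS)) = √(1.85×10²⁷/(4π·27000)).

d ≈ 7.38×10¹⁰ m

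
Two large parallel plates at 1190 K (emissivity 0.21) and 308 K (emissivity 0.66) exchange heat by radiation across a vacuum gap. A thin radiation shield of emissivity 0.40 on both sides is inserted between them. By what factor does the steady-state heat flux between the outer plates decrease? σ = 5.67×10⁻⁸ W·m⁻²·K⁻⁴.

Without shield: q₀ = σΔ(T⁴)/(1/ε₁+1/ε₂−1) with denominator 5.277.
With shield the two gaps are in series; the resistances add: (1/ε₁+1/ε_s−1)+(1/ε_s+1/ε₂−1) = 6.262+3.015 = 9.277.
Heat-flux ratio q₀/q = 9.277/5.277.

factor ≈ 1.76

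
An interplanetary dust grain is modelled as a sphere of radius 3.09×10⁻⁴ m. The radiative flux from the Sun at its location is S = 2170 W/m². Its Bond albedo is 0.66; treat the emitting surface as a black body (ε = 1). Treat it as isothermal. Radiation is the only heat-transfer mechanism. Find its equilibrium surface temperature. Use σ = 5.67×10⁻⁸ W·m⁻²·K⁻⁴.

T ≈ 239 K

At equilibrium, absorbed power = emitted power.
Absorbing cross-section = πr² = 3.000×10⁻⁷ m²; emitting surface = 4πr² = 1.200×10⁻⁶ m² (ratio 4).
(1−a)S·A_cross = εσ·A_surf·T⁴  ⇒  T⁴ = (1−a)S/(4σ).
T⁴ = 0.340·2170/(4·5.67×10⁻⁸) = 3.253×10⁹ K⁴.
T = (3.253×10⁹)^(1/4).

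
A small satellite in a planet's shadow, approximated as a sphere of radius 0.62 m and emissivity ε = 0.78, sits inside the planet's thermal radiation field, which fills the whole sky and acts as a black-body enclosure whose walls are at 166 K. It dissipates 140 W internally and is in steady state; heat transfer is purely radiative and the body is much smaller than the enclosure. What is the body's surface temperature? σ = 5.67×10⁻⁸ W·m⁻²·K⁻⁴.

For a small grey body in a large enclosure, net radiated power = εσA(T⁴ − T_w⁴).
Steady state: P = εσA(T⁴ − T_w⁴) with A = 4πr² = 4.831 m².
T⁴ = P/(εσA) + T_w⁴ = 140/(0.78·5.67×10⁻⁸·4.831) + (166)⁴
    = 6.553×10⁸ + 7.593×10⁸ = 1.415×10⁹ K⁴.

T ≈ 194 K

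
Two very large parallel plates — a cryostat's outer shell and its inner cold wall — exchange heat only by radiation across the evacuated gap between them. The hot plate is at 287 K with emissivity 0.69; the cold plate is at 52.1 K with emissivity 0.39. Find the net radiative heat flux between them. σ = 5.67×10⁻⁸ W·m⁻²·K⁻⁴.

q ≈ 128 W/m²

For two infinite grey parallel plates, q = σ(T₁⁴ − T₂⁴)/(1/ε₁ + 1/ε₂ − 1).
T₁⁴ − T₂⁴ = 6.785×10⁹ − 7.368×10⁶ = 6.777×10⁹ K⁴.
1/ε₁ + 1/ε₂ − 1 = 1.449 + 2.564 − 1 = 3.013.
q = 5.67×10⁻⁸ × 6.777×10⁹ / 3.013.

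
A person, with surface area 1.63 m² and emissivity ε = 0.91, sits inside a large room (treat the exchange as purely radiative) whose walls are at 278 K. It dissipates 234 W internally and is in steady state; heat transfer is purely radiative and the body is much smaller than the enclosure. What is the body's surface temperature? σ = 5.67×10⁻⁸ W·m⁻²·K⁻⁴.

For a small grey body in a large enclosure, net radiated power = εσA(T⁴ − T_w⁴).
Steady state: P = εσA(T⁴ − T_w⁴) with A = 1.63 m².
T⁴ = P/(εσA) + T_w⁴ = 234/(0.91·5.67×10⁻⁸·1.630) + (278)⁴
    = 2.782×10⁹ + 5.973×10⁹ = 8.755×10⁹ K⁴.

T ≈ 306 K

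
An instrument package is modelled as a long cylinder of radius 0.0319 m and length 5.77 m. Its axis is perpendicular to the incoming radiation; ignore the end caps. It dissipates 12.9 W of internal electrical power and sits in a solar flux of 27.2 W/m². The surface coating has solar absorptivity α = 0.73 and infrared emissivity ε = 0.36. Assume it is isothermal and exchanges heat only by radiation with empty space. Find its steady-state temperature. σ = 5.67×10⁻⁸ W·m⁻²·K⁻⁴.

At steady state, absorbed solar power + internal power = radiated power.
Absorbed: α·S·A_cross = 0.73·27.2·0.3681 = 7.310 W (cross-section 2rL).
Total input = 7.310 + 12.9 = 20.21 W.
Radiated: εσ·A_surf·T⁴ with A_surf = 2πrL = 1.157 m².
T⁴ = 20.21/(0.36·5.67×10⁻⁸·1.157) = 8.561×10⁸ K⁴.

T ≈ 171 K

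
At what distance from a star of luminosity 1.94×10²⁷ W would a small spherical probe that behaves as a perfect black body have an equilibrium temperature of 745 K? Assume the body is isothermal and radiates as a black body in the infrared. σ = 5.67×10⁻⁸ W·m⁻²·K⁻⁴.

For an isothermal black-emitting sphere, (1−a)S·πr² = σ·4πr²·T⁴ ⇒ S = 4σT⁴/(1−a).
S = 4·5.67×10⁻⁸·(745)⁴/1.00 = 69870 W/m².
Flux falls as S = L/(4πd²), so d = √(L/(4πS)) = √(1.94×10²⁷/(4π·69870)).

d ≈ 4.70×10¹⁰ m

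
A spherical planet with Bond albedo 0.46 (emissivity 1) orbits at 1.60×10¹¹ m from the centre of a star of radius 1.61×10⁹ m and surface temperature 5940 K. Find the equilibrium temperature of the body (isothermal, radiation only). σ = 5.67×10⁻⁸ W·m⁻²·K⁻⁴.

T ≈ 361 K

The star's surface emits σT_*⁴; at distance d the flux is S = σT_*⁴(R_*/d)².
S = 5.67×10⁻⁸·(5940)⁴·(1.61×10⁹/1.60×10¹¹)² = 7147 W/m².
For an isothermal sphere T⁴ = (1−a)S/(4σ) = 1.702×10¹⁰ K⁴.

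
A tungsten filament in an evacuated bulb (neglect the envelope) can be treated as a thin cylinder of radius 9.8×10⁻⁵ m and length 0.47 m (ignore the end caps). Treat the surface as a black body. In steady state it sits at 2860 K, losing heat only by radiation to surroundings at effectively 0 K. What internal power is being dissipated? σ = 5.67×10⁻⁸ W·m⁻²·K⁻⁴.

Steady state: P = εσA T⁴.
A = 2πrL = 2.894×10⁻⁴ m²; T⁴ = (2860)⁴ = 6.691×10¹³ K⁴.
P = 1.0 × 5.67×10⁻⁸ × 2.894×10⁻⁴ × 6.691×10¹³.

P ≈ 1100 W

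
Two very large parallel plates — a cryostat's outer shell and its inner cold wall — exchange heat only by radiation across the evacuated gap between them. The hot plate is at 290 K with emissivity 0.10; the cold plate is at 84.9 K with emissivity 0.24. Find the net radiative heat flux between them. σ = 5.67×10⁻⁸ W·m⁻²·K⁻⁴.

q ≈ 30.2 W/m²

For two infinite grey parallel plates, q = σ(T₁⁴ − T₂⁴)/(1/ε₁ + 1/ε₂ − 1).
T₁⁴ − T₂⁴ = 7.073×10⁹ − 5.196×10⁷ = 7.021×10⁹ K⁴.
1/ε₁ + 1/ε₂ − 1 = 10.00 + 4.167 − 1 = 13.17.
q = 5.67×10⁻⁸ × 7.021×10⁹ / 13.17.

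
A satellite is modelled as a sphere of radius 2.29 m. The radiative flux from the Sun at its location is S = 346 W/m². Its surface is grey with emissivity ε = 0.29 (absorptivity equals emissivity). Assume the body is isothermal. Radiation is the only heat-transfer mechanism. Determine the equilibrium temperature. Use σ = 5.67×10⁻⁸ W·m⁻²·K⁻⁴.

T ≈ 198 K

At equilibrium, absorbed power = emitted power.
Absorbing cross-section = πr² = 16.47 m²; emitting surface = 4πr² = 65.90 m² (ratio 4).
εS·A_cross = εσ·A_surf·T⁴  ⇒  T⁴ = S/(4σ)   (ε cancels).
T⁴ = 346/(4·5.67×10⁻⁸) = 1.526×10⁹ K⁴.
T = (1.526×10⁹)^(1/4).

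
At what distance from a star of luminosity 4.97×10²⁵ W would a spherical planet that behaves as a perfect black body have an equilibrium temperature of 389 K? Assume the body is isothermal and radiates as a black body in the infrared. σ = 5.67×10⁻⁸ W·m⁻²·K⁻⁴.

For an isothermal black-emitting sphere, (1−a)S·πr² = σ·4πr²·T⁴ ⇒ S = 4σT⁴/(1−a).
S = 4·5.67×10⁻⁸·(389)⁴/1.00 = 5193 W/m².
Flux falls as S = L/(4πd²), so d = √(L/(4πS)) = √(4.97×10²⁵/(4π·5193)).

d ≈ 2.76×10¹⁰ m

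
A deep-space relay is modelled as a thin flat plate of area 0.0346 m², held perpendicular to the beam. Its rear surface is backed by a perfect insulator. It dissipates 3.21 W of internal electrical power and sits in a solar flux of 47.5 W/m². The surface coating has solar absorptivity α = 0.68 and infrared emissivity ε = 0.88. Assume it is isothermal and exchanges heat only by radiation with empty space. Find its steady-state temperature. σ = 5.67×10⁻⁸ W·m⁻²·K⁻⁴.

At steady state, absorbed solar power + internal power = radiated power.
Absorbed: α·S·A_cross = 0.68·47.5·0.03460 = 1.118 W (cross-section A).
Total input = 1.118 + 3.21 = 4.328 W.
Radiated: εσ·A_surf·T⁴ with A_surf = A = 0.03460 m².
T⁴ = 4.328/(0.88·5.67×10⁻⁸·0.03460) = 2.507×10⁹ K⁴.

T ≈ 224 K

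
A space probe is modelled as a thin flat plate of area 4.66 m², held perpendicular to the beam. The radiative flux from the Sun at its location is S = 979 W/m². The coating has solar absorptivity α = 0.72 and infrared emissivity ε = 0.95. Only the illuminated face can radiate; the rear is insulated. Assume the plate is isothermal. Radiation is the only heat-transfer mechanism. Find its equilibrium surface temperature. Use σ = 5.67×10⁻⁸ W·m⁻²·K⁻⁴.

T ≈ 338 K

At equilibrium, absorbed power = emitted power.
Absorbing cross-section = A = 4.660 m²; emitting surface = A = 4.660 m² (ratio 1).
αS·A_cross = εσ·A_surf·T⁴  ⇒  T⁴ = αS/(ε·1σ).
T⁴ = 0.720·979/(0.95·1·5.67×10⁻⁸) = 1.309×10¹⁰ K⁴.
T = (1.309×10¹⁰)^(1/4).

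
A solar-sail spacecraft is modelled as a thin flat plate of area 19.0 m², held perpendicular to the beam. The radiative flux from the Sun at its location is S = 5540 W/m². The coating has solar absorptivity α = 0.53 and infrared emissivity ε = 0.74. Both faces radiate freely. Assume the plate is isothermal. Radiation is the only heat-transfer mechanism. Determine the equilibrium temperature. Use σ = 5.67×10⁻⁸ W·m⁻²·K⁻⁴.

T ≈ 432 K

At equilibrium, absorbed power = emitted power.
Absorbing cross-section = A = 19.00 m²; emitting surface = 2A = 38.00 m² (ratio 2).
αS·A_cross = εσ·A_surf·T⁴  ⇒  T⁴ = αS/(ε·2σ).
T⁴ = 0.530·5540/(0.74·2·5.67×10⁻⁸) = 3.499×10¹⁰ K⁴.
T = (3.499×10¹⁰)^(1/4).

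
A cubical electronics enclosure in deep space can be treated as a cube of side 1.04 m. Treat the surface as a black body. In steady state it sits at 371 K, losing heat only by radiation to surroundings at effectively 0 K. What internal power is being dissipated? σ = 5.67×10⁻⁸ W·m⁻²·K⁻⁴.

P ≈ 6970 W

Steady state: P = εσA T⁴.
A = 6L² = 6.490 m²; T⁴ = (371)⁴ = 1.895×10¹⁰ K⁴.
P = 1.0 × 5.67×10⁻⁸ × 6.490 × 1.895×10¹⁰.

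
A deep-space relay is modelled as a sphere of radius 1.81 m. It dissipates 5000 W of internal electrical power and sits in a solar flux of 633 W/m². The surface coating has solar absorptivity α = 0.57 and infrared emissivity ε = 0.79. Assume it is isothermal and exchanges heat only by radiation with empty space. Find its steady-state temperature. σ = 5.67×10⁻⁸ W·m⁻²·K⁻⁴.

At steady state, absorbed solar power + internal power = radiated power.
Absorbed: α·S·A_cross = 0.57·633·10.29 = 3714 W (cross-section πr²).
Total input = 3714 + 5000 = 8714 W.
Radiated: εσ·A_surf·T⁴ with A_surf = 4πr² = 41.17 m².
T⁴ = 8714/(0.79·5.67×10⁻⁸·41.17) = 4.725×10⁹ K⁴.

T ≈ 262 K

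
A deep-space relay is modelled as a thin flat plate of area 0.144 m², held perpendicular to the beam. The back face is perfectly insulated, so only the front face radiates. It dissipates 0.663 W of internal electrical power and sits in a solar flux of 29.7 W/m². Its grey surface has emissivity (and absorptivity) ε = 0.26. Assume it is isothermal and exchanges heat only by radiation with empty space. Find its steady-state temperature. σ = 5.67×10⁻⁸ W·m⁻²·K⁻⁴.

At steady state, absorbed solar power + internal power = radiated power.
Absorbed: α·S·A_cross = 0.26·29.7·0.1440 = 1.112 W (cross-section A).
Total input = 1.112 + 0.663 = 1.775 W.
Radiated: εσ·A_surf·T⁴ with A_surf = A = 0.1440 m².
T⁴ = 1.775/(0.26·5.67×10⁻⁸·0.1440) = 8.361×10⁸ K⁴.

T ≈ 170 K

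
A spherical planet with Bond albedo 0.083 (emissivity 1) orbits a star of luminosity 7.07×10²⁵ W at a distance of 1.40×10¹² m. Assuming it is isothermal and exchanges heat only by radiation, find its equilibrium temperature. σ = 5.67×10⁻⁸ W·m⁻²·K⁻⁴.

T ≈ 58.4 K

First find the stellar flux at distance d: S = L/(4πd²) = 7.07×10²⁵/(4π·(1.40×10¹²)²) = 2.870 W/m².
For an isothermal sphere, absorbed (1−a)S·πr² = emitted σ·4πr²·T⁴, so T⁴ = (1−a)S/(4σ).
T⁴ = 0.917·2.870/(4·5.67×10⁻⁸) = 1.161×10⁷ K⁴.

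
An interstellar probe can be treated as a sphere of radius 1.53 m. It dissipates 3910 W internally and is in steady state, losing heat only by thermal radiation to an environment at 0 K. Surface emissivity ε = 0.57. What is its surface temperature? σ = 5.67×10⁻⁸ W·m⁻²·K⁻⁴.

Steady state: internal power = radiated power, P = εσA T⁴.
Radiating area A = 4πr² = 29.42 m².
T⁴ = P/(εσA) = 3910/(0.57·5.67×10⁻⁸·29.42) = 4.113×10⁹ K⁴.
T = (4.113×10⁹)^(1/4).

T ≈ 253 K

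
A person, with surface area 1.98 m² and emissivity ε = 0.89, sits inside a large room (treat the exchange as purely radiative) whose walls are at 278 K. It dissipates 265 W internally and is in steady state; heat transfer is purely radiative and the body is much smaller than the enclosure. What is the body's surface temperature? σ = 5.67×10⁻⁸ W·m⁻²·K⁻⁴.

For a small grey body in a large enclosure, net radiated power = εσA(T⁴ − T_w⁴).
Steady state: P = εσA(T⁴ − T_w⁴) with A = 1.98 m².
T⁴ = P/(εσA) + T_w⁴ = 265/(0.89·5.67×10⁻⁸·1.980) + (278)⁴
    = 2.652×10⁹ + 5.973×10⁹ = 8.625×10⁹ K⁴.

T ≈ 305 K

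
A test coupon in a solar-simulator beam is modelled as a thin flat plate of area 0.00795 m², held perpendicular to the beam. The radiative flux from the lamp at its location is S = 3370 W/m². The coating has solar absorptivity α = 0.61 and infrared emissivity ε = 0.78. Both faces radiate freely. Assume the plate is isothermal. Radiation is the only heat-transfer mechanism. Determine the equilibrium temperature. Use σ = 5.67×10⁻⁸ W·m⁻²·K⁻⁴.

T ≈ 390 K

At equilibrium, absorbed power = emitted power.
Absorbing cross-section = A = 0.007950 m²; emitting surface = 2A = 0.01590 m² (ratio 2).
αS·A_cross = εσ·A_surf·T⁴  ⇒  T⁴ = αS/(ε·2σ).
T⁴ = 0.610·3370/(0.78·2·5.67×10⁻⁸) = 2.324×10¹⁰ K⁴.
T = (2.324×10¹⁰)^(1/4).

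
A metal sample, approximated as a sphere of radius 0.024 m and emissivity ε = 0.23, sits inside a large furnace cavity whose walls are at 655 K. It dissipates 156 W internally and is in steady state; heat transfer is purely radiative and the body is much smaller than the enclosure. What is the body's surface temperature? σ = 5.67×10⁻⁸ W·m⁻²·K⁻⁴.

T ≈ 1160 K

For a small grey body in a large enclosure, net radiated power = εσA(T⁴ − T_w⁴).
Steady state: P = εσA(T⁴ − T_w⁴) with A = 4πr² = 0.007238 m².
T⁴ = P/(εσA) + T_w⁴ = 156/(0.23·5.67×10⁻⁸·0.007238) + (655)⁴
    = 1.653×10¹² + 1.841×10¹¹ = 1.837×10¹² K⁴.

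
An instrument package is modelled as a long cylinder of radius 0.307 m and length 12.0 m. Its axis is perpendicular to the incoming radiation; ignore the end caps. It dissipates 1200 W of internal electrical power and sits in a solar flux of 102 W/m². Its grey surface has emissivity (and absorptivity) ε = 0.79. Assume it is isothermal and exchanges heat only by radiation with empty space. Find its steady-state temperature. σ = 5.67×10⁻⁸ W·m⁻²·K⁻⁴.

T ≈ 204 K

At steady state, absorbed solar power + internal power = radiated power.
Absorbed: α·S·A_cross = 0.79·102·7.368 = 593.7 W (cross-section 2rL).
Total input = 593.7 + 1200 = 1794 W.
Radiated: εσ·A_surf·T⁴ with A_surf = 2πrL = 23.15 m².
T⁴ = 1794/(0.79·5.67×10⁻⁸·23.15) = 1.730×10⁹ K⁴.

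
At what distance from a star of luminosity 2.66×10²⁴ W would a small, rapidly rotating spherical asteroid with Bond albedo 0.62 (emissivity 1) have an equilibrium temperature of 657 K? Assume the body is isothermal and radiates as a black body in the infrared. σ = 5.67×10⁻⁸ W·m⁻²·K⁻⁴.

For an isothermal black-emitting sphere, (1−a)S·πr² = σ·4πr²·T⁴ ⇒ S = 4σT⁴/(1−a).
S = 4·5.67×10⁻⁸·(657)⁴/0.380 = 1.112×10⁵ W/m².
Flux falls as S = L/(4πd²), so d = √(L/(4πS)) = √(2.66×10²⁴/(4π·1.112×10⁵)).

d ≈ 1.38×10⁹ m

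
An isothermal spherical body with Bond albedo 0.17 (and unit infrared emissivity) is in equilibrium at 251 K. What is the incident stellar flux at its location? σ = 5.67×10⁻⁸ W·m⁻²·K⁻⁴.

(1−a)S·πr² = σ·4πr²·T⁴ ⇒ S = 4σT⁴/(1−a).
S = 4·5.67×10⁻⁸·3.969×10⁹/0.830.

S ≈ 1080 W/m²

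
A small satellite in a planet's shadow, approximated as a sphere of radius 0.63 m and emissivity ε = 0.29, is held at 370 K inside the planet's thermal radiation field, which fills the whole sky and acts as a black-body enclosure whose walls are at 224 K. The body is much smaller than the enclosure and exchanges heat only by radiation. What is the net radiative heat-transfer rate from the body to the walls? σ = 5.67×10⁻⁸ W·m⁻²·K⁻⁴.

For a small grey body in a large enclosure: P_net = εσA(T_body⁴ − T_wall⁴).
A = 4πr² = 4.988 m²; T_body⁴ − T_wall⁴ = 1.874×10¹⁰ − 2.518×10⁹ = 1.622×10¹⁰ K⁴.
|P_net| = 0.29·5.67×10⁻⁸·4.988·1.622×10¹⁰.

P_net ≈ 1330 W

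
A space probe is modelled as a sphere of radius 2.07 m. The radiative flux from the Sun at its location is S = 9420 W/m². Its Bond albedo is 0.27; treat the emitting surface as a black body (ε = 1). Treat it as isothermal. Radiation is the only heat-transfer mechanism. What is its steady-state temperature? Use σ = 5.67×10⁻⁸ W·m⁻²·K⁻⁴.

At equilibrium, absorbed power = emitted power.
Absorbing cross-section = πr² = 13.46 m²; emitting surface = 4πr² = 53.85 m² (ratio 4).
(1−a)S·A_cross = εσ·A_surf·T⁴  ⇒  T⁴ = (1−a)S/(4σ).
T⁴ = 0.730·9420/(4·5.67×10⁻⁸) = 3.032×10¹⁰ K⁴.
T = (3.032×10¹⁰)^(1/4).

T ≈ 417 K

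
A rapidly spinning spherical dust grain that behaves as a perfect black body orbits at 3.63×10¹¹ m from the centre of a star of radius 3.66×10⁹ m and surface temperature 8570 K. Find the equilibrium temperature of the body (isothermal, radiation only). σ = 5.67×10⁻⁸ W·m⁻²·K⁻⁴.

T ≈ 608 K

The star's surface emits σT_*⁴; at distance d the flux is S = σT_*⁴(R_*/d)².
S = 5.67×10⁻⁸·(8570)⁴·(3.66×10⁹/3.63×10¹¹)² = 31090 W/m².
For an isothermal sphere T⁴ = (1−a)S/(4σ) = 1.371×10¹¹ K⁴.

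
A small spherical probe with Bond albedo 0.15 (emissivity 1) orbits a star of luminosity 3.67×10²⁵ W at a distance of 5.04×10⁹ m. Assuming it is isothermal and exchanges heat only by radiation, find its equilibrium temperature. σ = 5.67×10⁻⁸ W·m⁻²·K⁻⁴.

T ≈ 810 K

First find the stellar flux at distance d: S = L/(4πd²) = 3.67×10²⁵/(4π·(5.04×10⁹)²) = 1.150×10⁵ W/m².
For an isothermal sphere, absorbed (1−a)S·πr² = emitted σ·4πr²·T⁴, so T⁴ = (1−a)S/(4σ).
T⁴ = 0.850·1.150×10⁵/(4·5.67×10⁻⁸) = 4.309×10¹¹ K⁴.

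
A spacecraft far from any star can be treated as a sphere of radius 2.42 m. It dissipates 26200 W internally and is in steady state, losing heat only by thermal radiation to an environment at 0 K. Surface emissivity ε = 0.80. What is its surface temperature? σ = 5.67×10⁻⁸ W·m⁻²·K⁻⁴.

Steady state: internal power = radiated power, P = εσA T⁴.
Radiating area A = 4πr² = 73.59 m².
T⁴ = P/(εσA) = 26200/(0.80·5.67×10⁻⁸·73.59) = 7.849×10⁹ K⁴.
T = (7.849×10⁹)^(1/4).

T ≈ 298 K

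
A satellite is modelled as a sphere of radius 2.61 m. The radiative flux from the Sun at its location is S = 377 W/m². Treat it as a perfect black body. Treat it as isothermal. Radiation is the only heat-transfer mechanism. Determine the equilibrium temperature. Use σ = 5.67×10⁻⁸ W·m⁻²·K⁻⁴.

T ≈ 202 K

At equilibrium, absorbed power = emitted power.
Absorbing cross-section = πr² = 21.40 m²; emitting surface = 4πr² = 85.60 m² (ratio 4).
S·A_cross = εσ·A_surf·T⁴  ⇒  T⁴ = S/(4σ).
T⁴ = 1.00·377/(4·5.67×10⁻⁸) = 1.662×10⁹ K⁴.
T = (1.662×10⁹)^(1/4).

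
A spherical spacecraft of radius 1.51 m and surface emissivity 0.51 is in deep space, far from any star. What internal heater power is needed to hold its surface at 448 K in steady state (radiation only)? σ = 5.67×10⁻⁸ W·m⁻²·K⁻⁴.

P = εσ·4πr²·T⁴.
4πr² = 28.65 m²; T⁴ = 4.028×10¹⁰ K⁴.
P = 0.51·5.67×10⁻⁸·28.65·4.028×10¹⁰.

P ≈ 33400 W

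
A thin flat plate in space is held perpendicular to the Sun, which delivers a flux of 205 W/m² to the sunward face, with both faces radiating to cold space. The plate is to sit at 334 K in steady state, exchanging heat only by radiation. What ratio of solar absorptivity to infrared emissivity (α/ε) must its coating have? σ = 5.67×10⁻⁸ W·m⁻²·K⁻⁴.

α/ε ≈ 6.88

Balance: αS·A = εσ·2A·T⁴ ⇒ α/ε = 2σT⁴/S.
α/ε = 2·5.67×10⁻⁸·(334)⁴/205 = 2·5.67×10⁻⁸·1.244×10¹⁰/205.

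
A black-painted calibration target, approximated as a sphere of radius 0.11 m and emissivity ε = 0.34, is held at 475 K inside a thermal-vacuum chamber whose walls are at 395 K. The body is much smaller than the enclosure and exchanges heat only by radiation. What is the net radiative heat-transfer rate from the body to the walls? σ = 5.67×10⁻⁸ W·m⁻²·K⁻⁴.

P_net ≈ 77.9 W

For a small grey body in a large enclosure: P_net = εσA(T_body⁴ − T_wall⁴).
A = 4πr² = 0.1521 m²; T_body⁴ − T_wall⁴ = 5.091×10¹⁰ − 2.434×10¹⁰ = 2.656×10¹⁰ K⁴.
|P_net| = 0.34·5.67×10⁻⁸·0.1521·2.656×10¹⁰.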